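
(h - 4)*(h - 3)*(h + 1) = h^3 - 6*h^2 + 5*h + 12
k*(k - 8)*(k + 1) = k^3 - 7*k^2 - 8*k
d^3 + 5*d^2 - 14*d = d*(d - 2)*(d + 7)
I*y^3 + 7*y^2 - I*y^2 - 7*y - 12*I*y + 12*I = (y - 4*I)*(y - 3*I)*(I*y - I)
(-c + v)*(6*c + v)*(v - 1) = -6*c^2*v + 6*c^2 + 5*c*v^2 - 5*c*v + v^3 - v^2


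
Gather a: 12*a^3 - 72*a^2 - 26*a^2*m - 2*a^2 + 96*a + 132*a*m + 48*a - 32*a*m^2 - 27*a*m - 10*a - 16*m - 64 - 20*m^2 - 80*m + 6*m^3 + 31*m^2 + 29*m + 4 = 12*a^3 + a^2*(-26*m - 74) + a*(-32*m^2 + 105*m + 134) + 6*m^3 + 11*m^2 - 67*m - 60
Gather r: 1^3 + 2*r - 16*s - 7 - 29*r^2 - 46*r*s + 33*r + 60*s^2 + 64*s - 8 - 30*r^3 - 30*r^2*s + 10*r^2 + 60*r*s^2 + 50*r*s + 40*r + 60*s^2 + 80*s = -30*r^3 + r^2*(-30*s - 19) + r*(60*s^2 + 4*s + 75) + 120*s^2 + 128*s - 14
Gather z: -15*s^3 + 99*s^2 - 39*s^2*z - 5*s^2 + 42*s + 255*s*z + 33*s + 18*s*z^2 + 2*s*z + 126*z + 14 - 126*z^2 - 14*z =-15*s^3 + 94*s^2 + 75*s + z^2*(18*s - 126) + z*(-39*s^2 + 257*s + 112) + 14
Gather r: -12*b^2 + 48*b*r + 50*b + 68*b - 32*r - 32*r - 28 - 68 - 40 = -12*b^2 + 118*b + r*(48*b - 64) - 136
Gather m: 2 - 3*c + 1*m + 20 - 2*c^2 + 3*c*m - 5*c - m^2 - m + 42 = -2*c^2 + 3*c*m - 8*c - m^2 + 64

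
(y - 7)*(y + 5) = y^2 - 2*y - 35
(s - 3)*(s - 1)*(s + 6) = s^3 + 2*s^2 - 21*s + 18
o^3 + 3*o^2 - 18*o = o*(o - 3)*(o + 6)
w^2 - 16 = (w - 4)*(w + 4)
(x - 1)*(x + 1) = x^2 - 1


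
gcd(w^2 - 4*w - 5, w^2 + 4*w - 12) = 1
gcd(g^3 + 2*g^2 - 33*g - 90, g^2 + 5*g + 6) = g + 3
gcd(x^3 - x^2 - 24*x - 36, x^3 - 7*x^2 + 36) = x^2 - 4*x - 12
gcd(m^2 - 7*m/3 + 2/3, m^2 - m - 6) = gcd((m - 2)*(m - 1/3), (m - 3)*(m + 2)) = 1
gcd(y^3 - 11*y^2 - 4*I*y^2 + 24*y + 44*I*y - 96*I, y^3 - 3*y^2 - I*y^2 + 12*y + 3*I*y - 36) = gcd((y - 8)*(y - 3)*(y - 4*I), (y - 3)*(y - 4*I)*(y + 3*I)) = y^2 + y*(-3 - 4*I) + 12*I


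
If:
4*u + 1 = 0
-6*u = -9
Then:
No Solution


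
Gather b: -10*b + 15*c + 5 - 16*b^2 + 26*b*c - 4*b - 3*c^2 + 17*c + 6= -16*b^2 + b*(26*c - 14) - 3*c^2 + 32*c + 11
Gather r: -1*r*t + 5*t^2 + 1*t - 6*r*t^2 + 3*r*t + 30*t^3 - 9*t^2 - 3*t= r*(-6*t^2 + 2*t) + 30*t^3 - 4*t^2 - 2*t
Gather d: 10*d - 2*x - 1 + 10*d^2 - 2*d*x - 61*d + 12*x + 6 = 10*d^2 + d*(-2*x - 51) + 10*x + 5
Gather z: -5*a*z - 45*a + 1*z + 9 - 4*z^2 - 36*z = -45*a - 4*z^2 + z*(-5*a - 35) + 9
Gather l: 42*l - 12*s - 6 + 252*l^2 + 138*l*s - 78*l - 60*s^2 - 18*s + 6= 252*l^2 + l*(138*s - 36) - 60*s^2 - 30*s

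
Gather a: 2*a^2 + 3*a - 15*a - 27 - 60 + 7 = 2*a^2 - 12*a - 80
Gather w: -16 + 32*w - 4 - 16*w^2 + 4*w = -16*w^2 + 36*w - 20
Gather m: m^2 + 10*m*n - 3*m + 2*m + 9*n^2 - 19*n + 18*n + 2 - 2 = m^2 + m*(10*n - 1) + 9*n^2 - n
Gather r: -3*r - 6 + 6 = -3*r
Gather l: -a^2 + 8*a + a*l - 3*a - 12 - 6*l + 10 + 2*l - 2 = -a^2 + 5*a + l*(a - 4) - 4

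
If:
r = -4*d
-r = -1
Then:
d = -1/4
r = 1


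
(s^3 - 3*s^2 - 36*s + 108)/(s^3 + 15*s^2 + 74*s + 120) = (s^2 - 9*s + 18)/(s^2 + 9*s + 20)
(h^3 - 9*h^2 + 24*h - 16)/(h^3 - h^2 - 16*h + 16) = (h - 4)/(h + 4)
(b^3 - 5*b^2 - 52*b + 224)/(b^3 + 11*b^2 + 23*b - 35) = (b^2 - 12*b + 32)/(b^2 + 4*b - 5)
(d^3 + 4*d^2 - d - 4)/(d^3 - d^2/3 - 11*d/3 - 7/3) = 3*(d^2 + 3*d - 4)/(3*d^2 - 4*d - 7)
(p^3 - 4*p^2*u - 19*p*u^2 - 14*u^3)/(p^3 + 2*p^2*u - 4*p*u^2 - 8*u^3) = (p^2 - 6*p*u - 7*u^2)/(p^2 - 4*u^2)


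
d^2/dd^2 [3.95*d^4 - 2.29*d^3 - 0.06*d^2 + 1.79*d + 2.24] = 47.4*d^2 - 13.74*d - 0.12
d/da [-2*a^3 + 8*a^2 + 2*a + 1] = -6*a^2 + 16*a + 2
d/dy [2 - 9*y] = -9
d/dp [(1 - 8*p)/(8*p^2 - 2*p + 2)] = (-32*p^2 + 8*p + (8*p - 1)^2 - 8)/(2*(4*p^2 - p + 1)^2)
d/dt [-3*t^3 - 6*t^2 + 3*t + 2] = -9*t^2 - 12*t + 3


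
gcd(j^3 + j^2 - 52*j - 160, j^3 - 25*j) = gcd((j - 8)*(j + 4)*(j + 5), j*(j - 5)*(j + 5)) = j + 5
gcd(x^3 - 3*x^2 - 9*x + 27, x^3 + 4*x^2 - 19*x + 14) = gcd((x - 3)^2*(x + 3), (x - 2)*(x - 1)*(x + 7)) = 1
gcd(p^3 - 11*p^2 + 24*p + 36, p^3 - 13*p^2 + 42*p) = p - 6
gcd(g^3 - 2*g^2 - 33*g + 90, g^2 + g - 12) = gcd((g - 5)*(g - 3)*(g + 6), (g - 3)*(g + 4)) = g - 3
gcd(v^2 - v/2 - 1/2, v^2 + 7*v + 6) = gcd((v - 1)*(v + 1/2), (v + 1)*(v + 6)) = 1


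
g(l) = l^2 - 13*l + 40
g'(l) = 2*l - 13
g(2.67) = 12.42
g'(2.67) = -7.66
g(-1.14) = 56.12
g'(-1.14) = -15.28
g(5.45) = -1.15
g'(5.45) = -2.10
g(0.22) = 37.19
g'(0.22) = -12.56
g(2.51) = 13.67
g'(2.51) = -7.98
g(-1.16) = 56.43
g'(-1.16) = -15.32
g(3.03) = 9.79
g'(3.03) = -6.94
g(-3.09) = 89.72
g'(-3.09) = -19.18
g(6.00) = -2.00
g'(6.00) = -1.00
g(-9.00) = 238.00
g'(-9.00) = -31.00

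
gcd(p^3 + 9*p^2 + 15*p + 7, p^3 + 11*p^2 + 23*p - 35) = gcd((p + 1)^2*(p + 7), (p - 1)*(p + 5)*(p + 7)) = p + 7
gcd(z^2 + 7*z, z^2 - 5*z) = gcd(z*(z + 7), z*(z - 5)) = z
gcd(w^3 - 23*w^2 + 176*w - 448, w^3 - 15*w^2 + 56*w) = w^2 - 15*w + 56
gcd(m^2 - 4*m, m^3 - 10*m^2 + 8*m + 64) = m - 4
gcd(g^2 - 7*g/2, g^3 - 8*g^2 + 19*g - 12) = 1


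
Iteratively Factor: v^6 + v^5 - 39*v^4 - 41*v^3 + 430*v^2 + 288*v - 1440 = (v - 3)*(v^5 + 4*v^4 - 27*v^3 - 122*v^2 + 64*v + 480) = (v - 5)*(v - 3)*(v^4 + 9*v^3 + 18*v^2 - 32*v - 96) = (v - 5)*(v - 3)*(v + 4)*(v^3 + 5*v^2 - 2*v - 24) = (v - 5)*(v - 3)*(v + 3)*(v + 4)*(v^2 + 2*v - 8) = (v - 5)*(v - 3)*(v - 2)*(v + 3)*(v + 4)*(v + 4)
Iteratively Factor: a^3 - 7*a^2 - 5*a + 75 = (a - 5)*(a^2 - 2*a - 15) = (a - 5)^2*(a + 3)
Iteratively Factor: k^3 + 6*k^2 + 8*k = (k + 2)*(k^2 + 4*k) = (k + 2)*(k + 4)*(k)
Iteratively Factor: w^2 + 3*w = (w + 3)*(w)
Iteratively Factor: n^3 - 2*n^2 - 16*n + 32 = (n - 4)*(n^2 + 2*n - 8) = (n - 4)*(n - 2)*(n + 4)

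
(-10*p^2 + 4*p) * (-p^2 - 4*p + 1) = 10*p^4 + 36*p^3 - 26*p^2 + 4*p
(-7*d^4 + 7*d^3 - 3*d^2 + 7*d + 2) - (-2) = -7*d^4 + 7*d^3 - 3*d^2 + 7*d + 4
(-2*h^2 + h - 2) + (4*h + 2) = -2*h^2 + 5*h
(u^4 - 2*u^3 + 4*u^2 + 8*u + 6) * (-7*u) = -7*u^5 + 14*u^4 - 28*u^3 - 56*u^2 - 42*u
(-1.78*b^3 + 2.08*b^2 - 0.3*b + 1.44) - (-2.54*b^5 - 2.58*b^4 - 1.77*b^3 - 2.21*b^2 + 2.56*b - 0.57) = 2.54*b^5 + 2.58*b^4 - 0.01*b^3 + 4.29*b^2 - 2.86*b + 2.01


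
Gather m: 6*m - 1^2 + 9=6*m + 8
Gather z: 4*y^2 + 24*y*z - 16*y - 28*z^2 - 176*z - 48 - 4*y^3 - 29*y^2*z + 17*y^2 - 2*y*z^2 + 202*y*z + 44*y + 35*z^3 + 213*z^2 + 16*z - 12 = -4*y^3 + 21*y^2 + 28*y + 35*z^3 + z^2*(185 - 2*y) + z*(-29*y^2 + 226*y - 160) - 60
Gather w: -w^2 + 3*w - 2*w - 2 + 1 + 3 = -w^2 + w + 2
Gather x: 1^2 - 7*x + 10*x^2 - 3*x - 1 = 10*x^2 - 10*x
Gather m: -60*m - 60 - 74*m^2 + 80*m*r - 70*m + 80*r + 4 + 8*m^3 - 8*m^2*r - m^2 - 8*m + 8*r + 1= 8*m^3 + m^2*(-8*r - 75) + m*(80*r - 138) + 88*r - 55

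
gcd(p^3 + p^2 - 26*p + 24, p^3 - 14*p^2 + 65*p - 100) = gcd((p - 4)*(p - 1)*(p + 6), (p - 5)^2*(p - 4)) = p - 4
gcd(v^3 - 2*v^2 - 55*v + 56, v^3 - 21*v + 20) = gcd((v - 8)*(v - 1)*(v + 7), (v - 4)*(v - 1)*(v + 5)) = v - 1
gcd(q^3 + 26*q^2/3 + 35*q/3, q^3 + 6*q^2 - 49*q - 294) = q + 7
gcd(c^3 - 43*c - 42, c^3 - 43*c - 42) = c^3 - 43*c - 42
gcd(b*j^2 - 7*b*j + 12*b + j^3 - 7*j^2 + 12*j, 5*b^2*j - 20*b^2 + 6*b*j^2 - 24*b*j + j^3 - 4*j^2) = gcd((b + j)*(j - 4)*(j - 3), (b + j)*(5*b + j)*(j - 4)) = b*j - 4*b + j^2 - 4*j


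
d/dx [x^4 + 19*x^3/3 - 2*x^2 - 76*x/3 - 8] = 4*x^3 + 19*x^2 - 4*x - 76/3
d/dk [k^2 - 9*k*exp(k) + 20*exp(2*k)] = -9*k*exp(k) + 2*k + 40*exp(2*k) - 9*exp(k)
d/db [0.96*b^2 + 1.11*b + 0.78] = 1.92*b + 1.11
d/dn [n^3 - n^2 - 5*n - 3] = 3*n^2 - 2*n - 5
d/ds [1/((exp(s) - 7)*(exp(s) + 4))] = (3 - 2*exp(s))*exp(s)/(exp(4*s) - 6*exp(3*s) - 47*exp(2*s) + 168*exp(s) + 784)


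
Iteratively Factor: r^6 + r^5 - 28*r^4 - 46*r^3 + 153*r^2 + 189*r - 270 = (r - 2)*(r^5 + 3*r^4 - 22*r^3 - 90*r^2 - 27*r + 135) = (r - 2)*(r + 3)*(r^4 - 22*r^2 - 24*r + 45) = (r - 2)*(r + 3)^2*(r^3 - 3*r^2 - 13*r + 15) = (r - 5)*(r - 2)*(r + 3)^2*(r^2 + 2*r - 3) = (r - 5)*(r - 2)*(r + 3)^3*(r - 1)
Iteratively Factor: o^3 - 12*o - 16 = (o + 2)*(o^2 - 2*o - 8) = (o + 2)^2*(o - 4)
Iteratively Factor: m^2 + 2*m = (m)*(m + 2)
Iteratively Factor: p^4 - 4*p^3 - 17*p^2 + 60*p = (p - 5)*(p^3 + p^2 - 12*p) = (p - 5)*(p + 4)*(p^2 - 3*p) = (p - 5)*(p - 3)*(p + 4)*(p)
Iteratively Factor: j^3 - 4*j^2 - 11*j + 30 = (j + 3)*(j^2 - 7*j + 10) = (j - 2)*(j + 3)*(j - 5)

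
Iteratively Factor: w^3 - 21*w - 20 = (w + 4)*(w^2 - 4*w - 5) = (w + 1)*(w + 4)*(w - 5)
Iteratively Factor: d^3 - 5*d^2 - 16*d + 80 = (d - 4)*(d^2 - d - 20) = (d - 5)*(d - 4)*(d + 4)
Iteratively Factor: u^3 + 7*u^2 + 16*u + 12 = (u + 2)*(u^2 + 5*u + 6) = (u + 2)*(u + 3)*(u + 2)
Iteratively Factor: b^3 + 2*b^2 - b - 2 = (b + 2)*(b^2 - 1) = (b - 1)*(b + 2)*(b + 1)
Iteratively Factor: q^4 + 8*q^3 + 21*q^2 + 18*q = (q)*(q^3 + 8*q^2 + 21*q + 18) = q*(q + 3)*(q^2 + 5*q + 6) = q*(q + 3)^2*(q + 2)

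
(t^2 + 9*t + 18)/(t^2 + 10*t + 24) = (t + 3)/(t + 4)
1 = 1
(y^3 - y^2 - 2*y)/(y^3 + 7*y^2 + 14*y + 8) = y*(y - 2)/(y^2 + 6*y + 8)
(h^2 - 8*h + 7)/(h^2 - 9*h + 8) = (h - 7)/(h - 8)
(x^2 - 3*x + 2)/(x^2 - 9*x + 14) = (x - 1)/(x - 7)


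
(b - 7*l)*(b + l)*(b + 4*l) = b^3 - 2*b^2*l - 31*b*l^2 - 28*l^3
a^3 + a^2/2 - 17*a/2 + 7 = (a - 2)*(a - 1)*(a + 7/2)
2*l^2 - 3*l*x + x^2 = (-2*l + x)*(-l + x)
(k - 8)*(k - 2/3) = k^2 - 26*k/3 + 16/3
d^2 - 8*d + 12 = (d - 6)*(d - 2)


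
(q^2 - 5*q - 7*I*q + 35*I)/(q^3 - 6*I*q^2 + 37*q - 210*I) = (q - 5)/(q^2 + I*q + 30)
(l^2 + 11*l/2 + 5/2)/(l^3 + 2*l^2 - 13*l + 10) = (l + 1/2)/(l^2 - 3*l + 2)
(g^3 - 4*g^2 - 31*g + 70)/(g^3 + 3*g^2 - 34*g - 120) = (g^2 - 9*g + 14)/(g^2 - 2*g - 24)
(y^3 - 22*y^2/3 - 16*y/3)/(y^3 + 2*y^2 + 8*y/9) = 3*(y - 8)/(3*y + 4)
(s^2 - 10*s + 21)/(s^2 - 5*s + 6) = (s - 7)/(s - 2)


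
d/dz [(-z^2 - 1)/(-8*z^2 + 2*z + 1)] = 2*(-z^2 - 9*z + 1)/(64*z^4 - 32*z^3 - 12*z^2 + 4*z + 1)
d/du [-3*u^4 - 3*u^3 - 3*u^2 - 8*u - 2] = -12*u^3 - 9*u^2 - 6*u - 8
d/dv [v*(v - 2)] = 2*v - 2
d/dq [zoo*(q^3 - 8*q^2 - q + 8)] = zoo*(q^2 + q + 1)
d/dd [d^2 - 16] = 2*d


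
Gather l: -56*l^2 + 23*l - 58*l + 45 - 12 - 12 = -56*l^2 - 35*l + 21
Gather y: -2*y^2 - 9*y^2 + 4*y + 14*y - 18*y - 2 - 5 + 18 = 11 - 11*y^2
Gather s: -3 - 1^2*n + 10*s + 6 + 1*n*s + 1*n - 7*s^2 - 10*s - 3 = n*s - 7*s^2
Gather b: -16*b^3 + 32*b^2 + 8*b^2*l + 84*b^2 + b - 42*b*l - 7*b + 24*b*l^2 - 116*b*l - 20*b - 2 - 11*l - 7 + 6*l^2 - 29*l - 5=-16*b^3 + b^2*(8*l + 116) + b*(24*l^2 - 158*l - 26) + 6*l^2 - 40*l - 14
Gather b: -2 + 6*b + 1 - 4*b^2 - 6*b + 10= 9 - 4*b^2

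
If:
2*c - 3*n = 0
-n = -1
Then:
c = 3/2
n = 1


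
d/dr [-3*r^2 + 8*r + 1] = 8 - 6*r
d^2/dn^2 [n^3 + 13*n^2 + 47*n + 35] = 6*n + 26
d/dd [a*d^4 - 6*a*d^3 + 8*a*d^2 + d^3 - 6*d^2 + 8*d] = 4*a*d^3 - 18*a*d^2 + 16*a*d + 3*d^2 - 12*d + 8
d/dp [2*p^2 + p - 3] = 4*p + 1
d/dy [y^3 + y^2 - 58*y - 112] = 3*y^2 + 2*y - 58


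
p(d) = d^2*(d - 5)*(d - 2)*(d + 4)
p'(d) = d^2*(d - 5)*(d - 2) + d^2*(d - 5)*(d + 4) + d^2*(d - 2)*(d + 4) + 2*d*(d - 5)*(d - 2)*(d + 4) = d*(5*d^3 - 12*d^2 - 54*d + 80)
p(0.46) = 6.60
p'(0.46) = 24.43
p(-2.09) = 241.93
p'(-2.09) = -198.12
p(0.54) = 8.62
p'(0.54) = 25.99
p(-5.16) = -2246.80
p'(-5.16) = 3342.69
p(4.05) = -257.15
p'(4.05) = -13.69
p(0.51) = 7.85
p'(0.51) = 25.50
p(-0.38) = 6.69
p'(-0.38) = -37.43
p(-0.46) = 10.06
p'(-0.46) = -46.83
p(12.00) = 161280.00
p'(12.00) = 76128.00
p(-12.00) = -274176.00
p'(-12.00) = 115680.00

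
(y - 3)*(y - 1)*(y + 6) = y^3 + 2*y^2 - 21*y + 18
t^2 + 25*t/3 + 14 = (t + 7/3)*(t + 6)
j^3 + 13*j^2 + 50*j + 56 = (j + 2)*(j + 4)*(j + 7)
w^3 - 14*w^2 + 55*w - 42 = (w - 7)*(w - 6)*(w - 1)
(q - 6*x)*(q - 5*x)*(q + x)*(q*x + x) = q^4*x - 10*q^3*x^2 + q^3*x + 19*q^2*x^3 - 10*q^2*x^2 + 30*q*x^4 + 19*q*x^3 + 30*x^4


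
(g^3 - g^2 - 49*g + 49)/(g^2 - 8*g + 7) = g + 7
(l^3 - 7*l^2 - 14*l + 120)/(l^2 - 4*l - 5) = (l^2 - 2*l - 24)/(l + 1)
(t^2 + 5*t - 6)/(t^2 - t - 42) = (t - 1)/(t - 7)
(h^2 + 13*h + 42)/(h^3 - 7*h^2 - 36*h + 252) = (h + 7)/(h^2 - 13*h + 42)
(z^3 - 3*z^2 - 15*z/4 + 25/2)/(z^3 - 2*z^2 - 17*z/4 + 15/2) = (2*z - 5)/(2*z - 3)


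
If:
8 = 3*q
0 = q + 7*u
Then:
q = 8/3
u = -8/21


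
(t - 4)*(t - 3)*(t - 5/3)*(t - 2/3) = t^4 - 28*t^3/3 + 265*t^2/9 - 322*t/9 + 40/3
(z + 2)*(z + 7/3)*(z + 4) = z^3 + 25*z^2/3 + 22*z + 56/3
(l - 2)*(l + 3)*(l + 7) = l^3 + 8*l^2 + l - 42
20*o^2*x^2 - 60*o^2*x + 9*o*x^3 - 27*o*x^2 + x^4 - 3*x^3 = x*(4*o + x)*(5*o + x)*(x - 3)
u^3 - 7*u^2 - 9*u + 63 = (u - 7)*(u - 3)*(u + 3)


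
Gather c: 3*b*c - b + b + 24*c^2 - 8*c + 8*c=3*b*c + 24*c^2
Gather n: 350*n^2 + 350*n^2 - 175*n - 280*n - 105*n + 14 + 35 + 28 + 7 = 700*n^2 - 560*n + 84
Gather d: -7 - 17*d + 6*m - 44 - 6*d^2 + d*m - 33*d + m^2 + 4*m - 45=-6*d^2 + d*(m - 50) + m^2 + 10*m - 96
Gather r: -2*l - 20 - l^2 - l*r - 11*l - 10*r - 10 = -l^2 - 13*l + r*(-l - 10) - 30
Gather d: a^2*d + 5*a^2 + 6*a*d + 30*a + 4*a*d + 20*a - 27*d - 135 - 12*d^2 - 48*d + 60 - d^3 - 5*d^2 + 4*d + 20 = 5*a^2 + 50*a - d^3 - 17*d^2 + d*(a^2 + 10*a - 71) - 55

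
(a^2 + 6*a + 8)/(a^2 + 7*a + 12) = (a + 2)/(a + 3)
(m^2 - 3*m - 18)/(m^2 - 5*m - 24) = (m - 6)/(m - 8)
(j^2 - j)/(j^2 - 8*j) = (j - 1)/(j - 8)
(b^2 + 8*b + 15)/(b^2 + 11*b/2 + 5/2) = 2*(b + 3)/(2*b + 1)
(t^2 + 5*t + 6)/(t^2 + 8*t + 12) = (t + 3)/(t + 6)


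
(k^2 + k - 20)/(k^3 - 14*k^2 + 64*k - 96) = (k + 5)/(k^2 - 10*k + 24)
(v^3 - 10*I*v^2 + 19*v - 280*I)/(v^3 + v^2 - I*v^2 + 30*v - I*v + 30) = (v^2 - 15*I*v - 56)/(v^2 + v*(1 - 6*I) - 6*I)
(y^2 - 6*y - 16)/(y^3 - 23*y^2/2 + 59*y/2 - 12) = 2*(y + 2)/(2*y^2 - 7*y + 3)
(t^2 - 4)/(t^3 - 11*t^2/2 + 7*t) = 2*(t + 2)/(t*(2*t - 7))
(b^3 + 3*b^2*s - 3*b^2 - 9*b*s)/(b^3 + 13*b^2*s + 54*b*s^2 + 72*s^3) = b*(b - 3)/(b^2 + 10*b*s + 24*s^2)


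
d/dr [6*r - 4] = 6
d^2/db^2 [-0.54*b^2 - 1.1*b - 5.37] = -1.08000000000000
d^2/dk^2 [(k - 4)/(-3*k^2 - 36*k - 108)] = 2*(24 - k)/(3*(k^4 + 24*k^3 + 216*k^2 + 864*k + 1296))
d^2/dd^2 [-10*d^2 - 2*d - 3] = -20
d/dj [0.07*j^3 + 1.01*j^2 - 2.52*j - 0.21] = 0.21*j^2 + 2.02*j - 2.52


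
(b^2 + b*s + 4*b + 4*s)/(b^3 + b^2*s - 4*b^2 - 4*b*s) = (b + 4)/(b*(b - 4))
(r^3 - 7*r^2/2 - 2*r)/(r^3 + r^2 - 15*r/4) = 2*(2*r^2 - 7*r - 4)/(4*r^2 + 4*r - 15)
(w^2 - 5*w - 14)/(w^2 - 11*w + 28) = (w + 2)/(w - 4)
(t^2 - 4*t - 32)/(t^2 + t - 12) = (t - 8)/(t - 3)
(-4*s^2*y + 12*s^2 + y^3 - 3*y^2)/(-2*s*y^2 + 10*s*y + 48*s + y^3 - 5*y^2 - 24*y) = (2*s*y - 6*s + y^2 - 3*y)/(y^2 - 5*y - 24)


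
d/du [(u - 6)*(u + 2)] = 2*u - 4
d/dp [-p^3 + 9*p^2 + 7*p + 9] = -3*p^2 + 18*p + 7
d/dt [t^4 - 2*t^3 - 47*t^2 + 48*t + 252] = 4*t^3 - 6*t^2 - 94*t + 48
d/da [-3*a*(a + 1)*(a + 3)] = -9*a^2 - 24*a - 9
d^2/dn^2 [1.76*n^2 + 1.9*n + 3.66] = 3.52000000000000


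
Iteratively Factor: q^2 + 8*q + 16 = (q + 4)*(q + 4)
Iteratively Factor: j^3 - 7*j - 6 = (j - 3)*(j^2 + 3*j + 2) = (j - 3)*(j + 2)*(j + 1)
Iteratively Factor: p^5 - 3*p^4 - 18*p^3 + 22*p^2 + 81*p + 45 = (p - 3)*(p^4 - 18*p^2 - 32*p - 15) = (p - 3)*(p + 3)*(p^3 - 3*p^2 - 9*p - 5) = (p - 5)*(p - 3)*(p + 3)*(p^2 + 2*p + 1) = (p - 5)*(p - 3)*(p + 1)*(p + 3)*(p + 1)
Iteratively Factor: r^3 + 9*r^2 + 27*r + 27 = (r + 3)*(r^2 + 6*r + 9) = (r + 3)^2*(r + 3)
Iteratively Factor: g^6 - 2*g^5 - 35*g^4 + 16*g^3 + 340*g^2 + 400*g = (g - 5)*(g^5 + 3*g^4 - 20*g^3 - 84*g^2 - 80*g) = g*(g - 5)*(g^4 + 3*g^3 - 20*g^2 - 84*g - 80) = g*(g - 5)*(g + 4)*(g^3 - g^2 - 16*g - 20) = g*(g - 5)*(g + 2)*(g + 4)*(g^2 - 3*g - 10) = g*(g - 5)*(g + 2)^2*(g + 4)*(g - 5)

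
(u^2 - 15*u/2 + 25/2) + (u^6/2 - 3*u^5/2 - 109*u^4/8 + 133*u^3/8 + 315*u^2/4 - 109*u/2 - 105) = u^6/2 - 3*u^5/2 - 109*u^4/8 + 133*u^3/8 + 319*u^2/4 - 62*u - 185/2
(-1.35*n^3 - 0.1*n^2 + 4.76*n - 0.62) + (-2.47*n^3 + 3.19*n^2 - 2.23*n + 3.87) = -3.82*n^3 + 3.09*n^2 + 2.53*n + 3.25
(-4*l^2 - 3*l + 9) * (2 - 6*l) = 24*l^3 + 10*l^2 - 60*l + 18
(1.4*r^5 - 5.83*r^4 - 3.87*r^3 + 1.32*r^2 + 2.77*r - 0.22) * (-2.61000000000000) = -3.654*r^5 + 15.2163*r^4 + 10.1007*r^3 - 3.4452*r^2 - 7.2297*r + 0.5742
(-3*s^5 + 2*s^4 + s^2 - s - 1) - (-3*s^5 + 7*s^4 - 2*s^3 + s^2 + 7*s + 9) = -5*s^4 + 2*s^3 - 8*s - 10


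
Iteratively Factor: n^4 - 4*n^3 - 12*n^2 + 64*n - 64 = (n - 2)*(n^3 - 2*n^2 - 16*n + 32) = (n - 2)^2*(n^2 - 16) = (n - 4)*(n - 2)^2*(n + 4)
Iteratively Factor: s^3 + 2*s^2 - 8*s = (s)*(s^2 + 2*s - 8) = s*(s - 2)*(s + 4)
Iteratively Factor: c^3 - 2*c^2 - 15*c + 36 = (c - 3)*(c^2 + c - 12) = (c - 3)*(c + 4)*(c - 3)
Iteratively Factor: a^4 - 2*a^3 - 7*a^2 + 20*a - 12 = (a - 2)*(a^3 - 7*a + 6) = (a - 2)*(a - 1)*(a^2 + a - 6) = (a - 2)^2*(a - 1)*(a + 3)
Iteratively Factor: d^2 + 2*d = (d)*(d + 2)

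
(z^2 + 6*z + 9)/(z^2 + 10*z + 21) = (z + 3)/(z + 7)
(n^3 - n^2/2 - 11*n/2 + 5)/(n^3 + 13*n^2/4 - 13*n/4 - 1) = 2*(2*n^2 + n - 10)/(4*n^2 + 17*n + 4)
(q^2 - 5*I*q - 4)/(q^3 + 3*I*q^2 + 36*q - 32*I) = 1/(q + 8*I)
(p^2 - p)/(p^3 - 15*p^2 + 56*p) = (p - 1)/(p^2 - 15*p + 56)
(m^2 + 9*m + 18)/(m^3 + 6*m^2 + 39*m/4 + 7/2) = 4*(m^2 + 9*m + 18)/(4*m^3 + 24*m^2 + 39*m + 14)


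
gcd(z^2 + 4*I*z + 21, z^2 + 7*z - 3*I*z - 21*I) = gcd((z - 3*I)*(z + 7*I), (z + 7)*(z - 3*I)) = z - 3*I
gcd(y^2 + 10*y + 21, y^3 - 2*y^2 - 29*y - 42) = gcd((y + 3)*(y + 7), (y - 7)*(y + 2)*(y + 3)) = y + 3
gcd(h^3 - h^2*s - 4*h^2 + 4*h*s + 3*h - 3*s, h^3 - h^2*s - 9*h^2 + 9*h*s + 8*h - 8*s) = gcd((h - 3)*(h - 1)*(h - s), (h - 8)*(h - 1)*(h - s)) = -h^2 + h*s + h - s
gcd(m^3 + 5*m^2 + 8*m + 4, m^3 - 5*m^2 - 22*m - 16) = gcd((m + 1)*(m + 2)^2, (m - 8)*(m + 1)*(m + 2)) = m^2 + 3*m + 2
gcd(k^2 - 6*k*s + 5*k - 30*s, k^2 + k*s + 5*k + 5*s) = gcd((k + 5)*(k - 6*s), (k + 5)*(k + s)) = k + 5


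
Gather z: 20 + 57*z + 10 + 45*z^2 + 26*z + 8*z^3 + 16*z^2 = 8*z^3 + 61*z^2 + 83*z + 30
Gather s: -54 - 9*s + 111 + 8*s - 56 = 1 - s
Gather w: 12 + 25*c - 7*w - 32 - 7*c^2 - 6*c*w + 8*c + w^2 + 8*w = -7*c^2 + 33*c + w^2 + w*(1 - 6*c) - 20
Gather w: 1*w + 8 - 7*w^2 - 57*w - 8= -7*w^2 - 56*w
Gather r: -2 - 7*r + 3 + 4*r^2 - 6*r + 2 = 4*r^2 - 13*r + 3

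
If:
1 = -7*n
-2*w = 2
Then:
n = -1/7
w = -1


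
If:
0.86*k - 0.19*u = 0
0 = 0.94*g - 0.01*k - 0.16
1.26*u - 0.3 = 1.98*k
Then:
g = 0.17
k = 0.08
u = 0.36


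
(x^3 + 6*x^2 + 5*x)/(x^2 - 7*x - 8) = x*(x + 5)/(x - 8)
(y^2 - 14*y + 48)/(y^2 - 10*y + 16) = (y - 6)/(y - 2)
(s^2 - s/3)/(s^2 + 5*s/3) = (3*s - 1)/(3*s + 5)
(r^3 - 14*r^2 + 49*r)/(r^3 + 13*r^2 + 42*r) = (r^2 - 14*r + 49)/(r^2 + 13*r + 42)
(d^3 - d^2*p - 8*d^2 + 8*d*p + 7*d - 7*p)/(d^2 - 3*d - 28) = (d^2 - d*p - d + p)/(d + 4)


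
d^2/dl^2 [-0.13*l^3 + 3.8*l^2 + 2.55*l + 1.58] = 7.6 - 0.78*l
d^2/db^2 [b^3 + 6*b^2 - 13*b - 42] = 6*b + 12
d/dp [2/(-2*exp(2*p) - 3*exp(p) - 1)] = (8*exp(p) + 6)*exp(p)/(2*exp(2*p) + 3*exp(p) + 1)^2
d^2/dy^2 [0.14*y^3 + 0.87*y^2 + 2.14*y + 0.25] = 0.84*y + 1.74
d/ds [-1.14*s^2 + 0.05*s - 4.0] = 0.05 - 2.28*s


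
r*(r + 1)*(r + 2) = r^3 + 3*r^2 + 2*r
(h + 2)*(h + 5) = h^2 + 7*h + 10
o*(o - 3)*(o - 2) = o^3 - 5*o^2 + 6*o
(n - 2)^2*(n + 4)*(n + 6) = n^4 + 6*n^3 - 12*n^2 - 56*n + 96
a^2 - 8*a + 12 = (a - 6)*(a - 2)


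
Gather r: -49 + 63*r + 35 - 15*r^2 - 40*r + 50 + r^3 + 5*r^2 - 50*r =r^3 - 10*r^2 - 27*r + 36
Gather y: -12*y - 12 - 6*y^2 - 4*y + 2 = -6*y^2 - 16*y - 10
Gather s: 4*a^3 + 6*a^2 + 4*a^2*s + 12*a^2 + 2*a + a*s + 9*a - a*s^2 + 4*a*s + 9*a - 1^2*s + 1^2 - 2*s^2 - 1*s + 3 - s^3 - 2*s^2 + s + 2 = 4*a^3 + 18*a^2 + 20*a - s^3 + s^2*(-a - 4) + s*(4*a^2 + 5*a - 1) + 6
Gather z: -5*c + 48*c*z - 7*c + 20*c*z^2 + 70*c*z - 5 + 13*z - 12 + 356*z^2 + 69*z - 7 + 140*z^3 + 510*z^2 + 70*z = -12*c + 140*z^3 + z^2*(20*c + 866) + z*(118*c + 152) - 24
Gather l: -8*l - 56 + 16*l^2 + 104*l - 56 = 16*l^2 + 96*l - 112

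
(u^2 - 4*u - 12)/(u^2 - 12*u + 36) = (u + 2)/(u - 6)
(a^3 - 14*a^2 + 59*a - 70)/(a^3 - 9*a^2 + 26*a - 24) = (a^2 - 12*a + 35)/(a^2 - 7*a + 12)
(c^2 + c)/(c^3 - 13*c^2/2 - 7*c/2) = 2*(c + 1)/(2*c^2 - 13*c - 7)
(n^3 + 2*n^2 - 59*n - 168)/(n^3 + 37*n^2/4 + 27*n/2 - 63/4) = 4*(n - 8)/(4*n - 3)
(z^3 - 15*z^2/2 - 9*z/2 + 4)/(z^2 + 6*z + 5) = (z^2 - 17*z/2 + 4)/(z + 5)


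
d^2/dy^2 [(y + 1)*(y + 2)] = 2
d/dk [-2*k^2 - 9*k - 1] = -4*k - 9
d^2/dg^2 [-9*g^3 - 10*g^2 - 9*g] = -54*g - 20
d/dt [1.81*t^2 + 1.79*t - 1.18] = 3.62*t + 1.79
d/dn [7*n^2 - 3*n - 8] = 14*n - 3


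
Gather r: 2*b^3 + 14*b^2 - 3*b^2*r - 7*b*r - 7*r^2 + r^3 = 2*b^3 + 14*b^2 + r^3 - 7*r^2 + r*(-3*b^2 - 7*b)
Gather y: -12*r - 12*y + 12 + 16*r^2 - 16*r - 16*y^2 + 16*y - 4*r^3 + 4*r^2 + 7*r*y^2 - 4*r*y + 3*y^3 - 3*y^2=-4*r^3 + 20*r^2 - 28*r + 3*y^3 + y^2*(7*r - 19) + y*(4 - 4*r) + 12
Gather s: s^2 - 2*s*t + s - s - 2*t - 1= s^2 - 2*s*t - 2*t - 1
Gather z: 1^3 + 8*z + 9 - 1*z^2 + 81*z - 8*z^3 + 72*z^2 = -8*z^3 + 71*z^2 + 89*z + 10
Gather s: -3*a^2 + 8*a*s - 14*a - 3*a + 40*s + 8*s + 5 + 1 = -3*a^2 - 17*a + s*(8*a + 48) + 6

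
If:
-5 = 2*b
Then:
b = -5/2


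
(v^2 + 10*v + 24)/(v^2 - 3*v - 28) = (v + 6)/(v - 7)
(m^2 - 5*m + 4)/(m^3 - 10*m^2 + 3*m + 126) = (m^2 - 5*m + 4)/(m^3 - 10*m^2 + 3*m + 126)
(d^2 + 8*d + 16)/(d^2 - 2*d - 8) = (d^2 + 8*d + 16)/(d^2 - 2*d - 8)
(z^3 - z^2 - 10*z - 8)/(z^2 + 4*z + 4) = (z^2 - 3*z - 4)/(z + 2)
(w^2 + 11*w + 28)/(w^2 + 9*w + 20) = (w + 7)/(w + 5)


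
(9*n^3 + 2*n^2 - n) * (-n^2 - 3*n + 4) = -9*n^5 - 29*n^4 + 31*n^3 + 11*n^2 - 4*n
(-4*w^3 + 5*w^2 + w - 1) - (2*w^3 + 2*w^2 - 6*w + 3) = -6*w^3 + 3*w^2 + 7*w - 4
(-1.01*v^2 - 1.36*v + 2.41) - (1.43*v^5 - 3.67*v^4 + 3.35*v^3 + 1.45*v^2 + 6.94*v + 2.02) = -1.43*v^5 + 3.67*v^4 - 3.35*v^3 - 2.46*v^2 - 8.3*v + 0.39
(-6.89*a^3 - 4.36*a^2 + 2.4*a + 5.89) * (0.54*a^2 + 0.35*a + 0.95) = -3.7206*a^5 - 4.7659*a^4 - 6.7755*a^3 - 0.1214*a^2 + 4.3415*a + 5.5955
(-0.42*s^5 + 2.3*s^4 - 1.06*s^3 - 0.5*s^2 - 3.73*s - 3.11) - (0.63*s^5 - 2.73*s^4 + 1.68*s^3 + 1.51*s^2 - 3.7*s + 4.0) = -1.05*s^5 + 5.03*s^4 - 2.74*s^3 - 2.01*s^2 - 0.0299999999999998*s - 7.11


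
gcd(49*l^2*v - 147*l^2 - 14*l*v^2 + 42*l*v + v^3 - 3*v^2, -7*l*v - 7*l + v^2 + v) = -7*l + v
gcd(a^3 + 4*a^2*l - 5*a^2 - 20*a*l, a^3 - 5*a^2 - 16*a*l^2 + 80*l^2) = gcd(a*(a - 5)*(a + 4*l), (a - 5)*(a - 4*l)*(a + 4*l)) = a^2 + 4*a*l - 5*a - 20*l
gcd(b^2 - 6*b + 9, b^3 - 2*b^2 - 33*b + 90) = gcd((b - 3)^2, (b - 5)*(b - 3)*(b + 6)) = b - 3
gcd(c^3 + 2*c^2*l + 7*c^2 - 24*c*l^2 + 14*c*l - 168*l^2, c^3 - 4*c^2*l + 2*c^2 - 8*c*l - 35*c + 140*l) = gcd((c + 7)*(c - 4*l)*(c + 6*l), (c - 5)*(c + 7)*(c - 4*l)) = c^2 - 4*c*l + 7*c - 28*l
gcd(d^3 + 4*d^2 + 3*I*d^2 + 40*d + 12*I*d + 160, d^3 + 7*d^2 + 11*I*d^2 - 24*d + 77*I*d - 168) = d + 8*I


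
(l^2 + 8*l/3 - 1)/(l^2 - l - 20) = (-l^2 - 8*l/3 + 1)/(-l^2 + l + 20)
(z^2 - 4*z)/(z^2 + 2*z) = (z - 4)/(z + 2)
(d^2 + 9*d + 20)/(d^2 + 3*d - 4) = (d + 5)/(d - 1)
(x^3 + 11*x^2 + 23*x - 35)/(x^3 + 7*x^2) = 1 + 4/x - 5/x^2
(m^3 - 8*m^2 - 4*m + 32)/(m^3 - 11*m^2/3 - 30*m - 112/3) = 3*(m - 2)/(3*m + 7)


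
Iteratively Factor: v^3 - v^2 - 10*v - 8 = (v - 4)*(v^2 + 3*v + 2) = (v - 4)*(v + 1)*(v + 2)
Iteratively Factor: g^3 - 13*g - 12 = (g + 1)*(g^2 - g - 12) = (g - 4)*(g + 1)*(g + 3)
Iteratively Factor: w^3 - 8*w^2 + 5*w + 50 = (w - 5)*(w^2 - 3*w - 10) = (w - 5)^2*(w + 2)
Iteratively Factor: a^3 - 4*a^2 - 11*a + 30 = (a + 3)*(a^2 - 7*a + 10) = (a - 5)*(a + 3)*(a - 2)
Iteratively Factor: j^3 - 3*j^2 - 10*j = (j - 5)*(j^2 + 2*j) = (j - 5)*(j + 2)*(j)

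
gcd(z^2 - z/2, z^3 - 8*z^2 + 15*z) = z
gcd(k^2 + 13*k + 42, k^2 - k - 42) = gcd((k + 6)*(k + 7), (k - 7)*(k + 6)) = k + 6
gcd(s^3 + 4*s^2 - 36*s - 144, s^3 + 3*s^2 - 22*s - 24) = s + 6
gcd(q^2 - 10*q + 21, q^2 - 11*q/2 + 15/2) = q - 3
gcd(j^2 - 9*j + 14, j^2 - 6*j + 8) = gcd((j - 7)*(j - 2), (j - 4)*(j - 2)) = j - 2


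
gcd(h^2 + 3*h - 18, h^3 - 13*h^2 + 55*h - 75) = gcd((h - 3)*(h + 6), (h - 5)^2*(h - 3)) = h - 3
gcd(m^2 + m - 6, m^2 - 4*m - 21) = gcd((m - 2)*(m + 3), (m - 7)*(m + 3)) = m + 3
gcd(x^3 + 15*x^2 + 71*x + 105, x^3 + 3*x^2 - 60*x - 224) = x + 7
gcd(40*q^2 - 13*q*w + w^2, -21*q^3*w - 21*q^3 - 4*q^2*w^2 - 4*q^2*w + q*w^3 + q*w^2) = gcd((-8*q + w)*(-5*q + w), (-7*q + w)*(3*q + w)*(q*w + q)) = 1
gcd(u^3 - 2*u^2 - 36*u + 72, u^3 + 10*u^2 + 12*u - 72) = u^2 + 4*u - 12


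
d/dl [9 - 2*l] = -2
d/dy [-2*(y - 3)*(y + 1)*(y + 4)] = -6*y^2 - 8*y + 22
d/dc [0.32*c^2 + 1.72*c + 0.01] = 0.64*c + 1.72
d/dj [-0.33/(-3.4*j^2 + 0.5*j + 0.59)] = (0.165 - 2.244*j)/(-3.4*j^2 + 0.5*j + 0.59)^2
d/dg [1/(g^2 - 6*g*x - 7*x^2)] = 2*(-g + 3*x)/(-g^2 + 6*g*x + 7*x^2)^2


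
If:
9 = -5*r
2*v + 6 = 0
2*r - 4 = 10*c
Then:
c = -19/25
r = -9/5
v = -3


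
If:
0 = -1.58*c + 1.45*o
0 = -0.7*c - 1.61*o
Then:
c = 0.00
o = 0.00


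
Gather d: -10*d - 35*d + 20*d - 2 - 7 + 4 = -25*d - 5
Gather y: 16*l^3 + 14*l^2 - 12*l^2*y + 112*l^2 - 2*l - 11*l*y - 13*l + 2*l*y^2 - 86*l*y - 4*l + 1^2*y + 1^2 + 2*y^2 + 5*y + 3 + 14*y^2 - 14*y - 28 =16*l^3 + 126*l^2 - 19*l + y^2*(2*l + 16) + y*(-12*l^2 - 97*l - 8) - 24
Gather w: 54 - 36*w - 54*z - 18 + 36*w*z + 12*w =w*(36*z - 24) - 54*z + 36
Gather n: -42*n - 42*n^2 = -42*n^2 - 42*n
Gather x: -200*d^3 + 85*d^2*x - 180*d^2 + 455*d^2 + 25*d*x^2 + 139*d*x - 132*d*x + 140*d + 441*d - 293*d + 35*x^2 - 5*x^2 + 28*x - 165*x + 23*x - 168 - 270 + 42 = -200*d^3 + 275*d^2 + 288*d + x^2*(25*d + 30) + x*(85*d^2 + 7*d - 114) - 396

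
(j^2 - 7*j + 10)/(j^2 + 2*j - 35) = (j - 2)/(j + 7)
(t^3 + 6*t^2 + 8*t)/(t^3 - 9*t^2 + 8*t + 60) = t*(t + 4)/(t^2 - 11*t + 30)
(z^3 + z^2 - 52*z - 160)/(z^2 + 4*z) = z - 3 - 40/z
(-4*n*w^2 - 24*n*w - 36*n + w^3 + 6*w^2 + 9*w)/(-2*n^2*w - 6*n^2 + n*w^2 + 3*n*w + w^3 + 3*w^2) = (-4*n*w - 12*n + w^2 + 3*w)/(-2*n^2 + n*w + w^2)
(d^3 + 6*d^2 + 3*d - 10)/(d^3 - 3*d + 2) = (d + 5)/(d - 1)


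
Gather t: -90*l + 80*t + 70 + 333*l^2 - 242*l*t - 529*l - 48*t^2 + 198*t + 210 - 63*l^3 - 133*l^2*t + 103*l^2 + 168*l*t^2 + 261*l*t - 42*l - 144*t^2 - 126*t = -63*l^3 + 436*l^2 - 661*l + t^2*(168*l - 192) + t*(-133*l^2 + 19*l + 152) + 280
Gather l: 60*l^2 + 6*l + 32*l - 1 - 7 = 60*l^2 + 38*l - 8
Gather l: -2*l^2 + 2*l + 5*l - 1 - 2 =-2*l^2 + 7*l - 3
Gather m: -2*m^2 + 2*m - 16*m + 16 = -2*m^2 - 14*m + 16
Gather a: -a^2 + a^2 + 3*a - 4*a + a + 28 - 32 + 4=0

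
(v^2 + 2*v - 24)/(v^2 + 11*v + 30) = (v - 4)/(v + 5)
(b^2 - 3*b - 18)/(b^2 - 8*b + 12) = (b + 3)/(b - 2)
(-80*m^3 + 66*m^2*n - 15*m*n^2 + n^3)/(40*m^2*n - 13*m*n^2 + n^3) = (-2*m + n)/n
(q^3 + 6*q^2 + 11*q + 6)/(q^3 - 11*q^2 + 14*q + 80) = (q^2 + 4*q + 3)/(q^2 - 13*q + 40)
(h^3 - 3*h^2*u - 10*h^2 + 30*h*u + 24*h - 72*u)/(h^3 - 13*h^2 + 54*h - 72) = (h - 3*u)/(h - 3)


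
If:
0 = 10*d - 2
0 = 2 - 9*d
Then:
No Solution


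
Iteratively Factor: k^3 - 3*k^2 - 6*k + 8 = (k - 4)*(k^2 + k - 2) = (k - 4)*(k + 2)*(k - 1)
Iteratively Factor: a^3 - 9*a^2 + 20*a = (a - 5)*(a^2 - 4*a) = a*(a - 5)*(a - 4)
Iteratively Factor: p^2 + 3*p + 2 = (p + 2)*(p + 1)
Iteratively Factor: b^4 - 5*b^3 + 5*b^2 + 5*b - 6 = (b - 3)*(b^3 - 2*b^2 - b + 2) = (b - 3)*(b - 2)*(b^2 - 1) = (b - 3)*(b - 2)*(b - 1)*(b + 1)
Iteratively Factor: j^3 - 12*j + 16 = (j - 2)*(j^2 + 2*j - 8) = (j - 2)^2*(j + 4)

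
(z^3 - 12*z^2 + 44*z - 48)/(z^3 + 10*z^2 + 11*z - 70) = (z^2 - 10*z + 24)/(z^2 + 12*z + 35)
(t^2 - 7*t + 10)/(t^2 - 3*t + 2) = (t - 5)/(t - 1)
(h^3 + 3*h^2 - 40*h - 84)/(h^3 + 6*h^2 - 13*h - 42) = (h - 6)/(h - 3)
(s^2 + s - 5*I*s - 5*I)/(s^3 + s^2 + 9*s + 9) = (s - 5*I)/(s^2 + 9)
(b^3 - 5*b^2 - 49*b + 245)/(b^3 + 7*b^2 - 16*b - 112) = (b^2 - 12*b + 35)/(b^2 - 16)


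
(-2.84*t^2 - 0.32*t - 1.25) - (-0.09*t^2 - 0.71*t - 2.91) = -2.75*t^2 + 0.39*t + 1.66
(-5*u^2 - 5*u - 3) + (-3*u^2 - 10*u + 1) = -8*u^2 - 15*u - 2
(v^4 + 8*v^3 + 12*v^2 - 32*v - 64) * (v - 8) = v^5 - 52*v^3 - 128*v^2 + 192*v + 512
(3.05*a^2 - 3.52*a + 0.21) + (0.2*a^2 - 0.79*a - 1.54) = 3.25*a^2 - 4.31*a - 1.33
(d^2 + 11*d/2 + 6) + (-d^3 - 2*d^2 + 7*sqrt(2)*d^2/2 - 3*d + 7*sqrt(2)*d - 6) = -d^3 - d^2 + 7*sqrt(2)*d^2/2 + 5*d/2 + 7*sqrt(2)*d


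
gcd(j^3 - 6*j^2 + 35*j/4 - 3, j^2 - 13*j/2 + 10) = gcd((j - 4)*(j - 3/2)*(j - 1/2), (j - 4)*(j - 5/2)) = j - 4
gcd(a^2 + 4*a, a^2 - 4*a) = a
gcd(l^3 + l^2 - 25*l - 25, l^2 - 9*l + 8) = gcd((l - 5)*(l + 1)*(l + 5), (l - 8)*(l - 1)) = 1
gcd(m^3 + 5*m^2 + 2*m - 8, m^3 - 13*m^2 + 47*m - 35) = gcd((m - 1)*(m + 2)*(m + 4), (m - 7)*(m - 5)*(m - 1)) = m - 1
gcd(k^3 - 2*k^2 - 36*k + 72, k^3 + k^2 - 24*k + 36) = k^2 + 4*k - 12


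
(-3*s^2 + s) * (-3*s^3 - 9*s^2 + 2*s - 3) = 9*s^5 + 24*s^4 - 15*s^3 + 11*s^2 - 3*s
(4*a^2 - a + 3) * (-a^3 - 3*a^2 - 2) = -4*a^5 - 11*a^4 - 17*a^2 + 2*a - 6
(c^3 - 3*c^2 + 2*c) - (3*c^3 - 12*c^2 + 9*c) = -2*c^3 + 9*c^2 - 7*c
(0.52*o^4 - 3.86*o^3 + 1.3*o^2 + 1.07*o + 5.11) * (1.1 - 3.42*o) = -1.7784*o^5 + 13.7732*o^4 - 8.692*o^3 - 2.2294*o^2 - 16.2992*o + 5.621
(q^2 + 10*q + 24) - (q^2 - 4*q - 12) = 14*q + 36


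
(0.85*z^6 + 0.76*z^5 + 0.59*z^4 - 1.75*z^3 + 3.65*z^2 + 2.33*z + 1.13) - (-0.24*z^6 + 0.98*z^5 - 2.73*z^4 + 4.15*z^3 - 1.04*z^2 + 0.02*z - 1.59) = 1.09*z^6 - 0.22*z^5 + 3.32*z^4 - 5.9*z^3 + 4.69*z^2 + 2.31*z + 2.72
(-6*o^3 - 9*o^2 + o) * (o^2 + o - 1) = -6*o^5 - 15*o^4 - 2*o^3 + 10*o^2 - o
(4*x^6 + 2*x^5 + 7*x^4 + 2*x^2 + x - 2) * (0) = 0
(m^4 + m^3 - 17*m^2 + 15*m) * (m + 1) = m^5 + 2*m^4 - 16*m^3 - 2*m^2 + 15*m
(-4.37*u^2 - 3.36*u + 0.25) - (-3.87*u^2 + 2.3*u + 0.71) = -0.5*u^2 - 5.66*u - 0.46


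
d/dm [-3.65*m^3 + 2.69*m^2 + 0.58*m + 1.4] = -10.95*m^2 + 5.38*m + 0.58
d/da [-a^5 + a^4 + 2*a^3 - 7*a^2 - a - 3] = -5*a^4 + 4*a^3 + 6*a^2 - 14*a - 1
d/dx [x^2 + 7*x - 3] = 2*x + 7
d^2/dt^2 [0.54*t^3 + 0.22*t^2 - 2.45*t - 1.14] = 3.24*t + 0.44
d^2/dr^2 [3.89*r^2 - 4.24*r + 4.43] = 7.78000000000000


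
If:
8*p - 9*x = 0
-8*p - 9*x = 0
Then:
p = 0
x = 0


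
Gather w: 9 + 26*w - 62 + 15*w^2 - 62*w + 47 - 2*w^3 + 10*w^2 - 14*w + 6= -2*w^3 + 25*w^2 - 50*w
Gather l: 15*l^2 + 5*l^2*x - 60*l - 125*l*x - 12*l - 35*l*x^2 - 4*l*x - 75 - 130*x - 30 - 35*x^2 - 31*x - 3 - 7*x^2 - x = l^2*(5*x + 15) + l*(-35*x^2 - 129*x - 72) - 42*x^2 - 162*x - 108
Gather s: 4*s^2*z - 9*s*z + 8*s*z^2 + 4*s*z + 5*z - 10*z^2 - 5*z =4*s^2*z + s*(8*z^2 - 5*z) - 10*z^2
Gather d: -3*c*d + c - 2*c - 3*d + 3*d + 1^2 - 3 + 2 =-3*c*d - c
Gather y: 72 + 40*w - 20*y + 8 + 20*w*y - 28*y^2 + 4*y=40*w - 28*y^2 + y*(20*w - 16) + 80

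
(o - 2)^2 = o^2 - 4*o + 4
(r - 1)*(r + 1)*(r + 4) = r^3 + 4*r^2 - r - 4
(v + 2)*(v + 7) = v^2 + 9*v + 14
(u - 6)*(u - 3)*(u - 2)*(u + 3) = u^4 - 8*u^3 + 3*u^2 + 72*u - 108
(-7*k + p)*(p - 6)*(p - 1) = -7*k*p^2 + 49*k*p - 42*k + p^3 - 7*p^2 + 6*p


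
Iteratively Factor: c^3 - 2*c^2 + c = (c - 1)*(c^2 - c) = (c - 1)^2*(c)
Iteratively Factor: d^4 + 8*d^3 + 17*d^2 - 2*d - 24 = (d - 1)*(d^3 + 9*d^2 + 26*d + 24) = (d - 1)*(d + 2)*(d^2 + 7*d + 12) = (d - 1)*(d + 2)*(d + 3)*(d + 4)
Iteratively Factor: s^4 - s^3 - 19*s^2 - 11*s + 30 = (s - 1)*(s^3 - 19*s - 30) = (s - 5)*(s - 1)*(s^2 + 5*s + 6) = (s - 5)*(s - 1)*(s + 2)*(s + 3)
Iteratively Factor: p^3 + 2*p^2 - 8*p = (p - 2)*(p^2 + 4*p) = (p - 2)*(p + 4)*(p)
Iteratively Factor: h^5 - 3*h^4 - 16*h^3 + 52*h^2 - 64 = (h + 4)*(h^4 - 7*h^3 + 12*h^2 + 4*h - 16) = (h - 4)*(h + 4)*(h^3 - 3*h^2 + 4) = (h - 4)*(h - 2)*(h + 4)*(h^2 - h - 2) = (h - 4)*(h - 2)^2*(h + 4)*(h + 1)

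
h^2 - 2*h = h*(h - 2)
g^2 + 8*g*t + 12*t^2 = (g + 2*t)*(g + 6*t)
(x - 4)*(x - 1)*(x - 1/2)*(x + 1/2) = x^4 - 5*x^3 + 15*x^2/4 + 5*x/4 - 1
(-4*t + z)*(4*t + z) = -16*t^2 + z^2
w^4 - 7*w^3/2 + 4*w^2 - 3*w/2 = w*(w - 3/2)*(w - 1)^2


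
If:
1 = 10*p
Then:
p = 1/10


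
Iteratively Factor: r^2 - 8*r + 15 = (r - 5)*(r - 3)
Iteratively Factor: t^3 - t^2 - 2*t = (t + 1)*(t^2 - 2*t) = (t - 2)*(t + 1)*(t)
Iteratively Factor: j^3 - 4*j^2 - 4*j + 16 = (j + 2)*(j^2 - 6*j + 8) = (j - 2)*(j + 2)*(j - 4)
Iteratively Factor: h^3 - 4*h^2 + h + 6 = (h + 1)*(h^2 - 5*h + 6) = (h - 3)*(h + 1)*(h - 2)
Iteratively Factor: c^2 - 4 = (c - 2)*(c + 2)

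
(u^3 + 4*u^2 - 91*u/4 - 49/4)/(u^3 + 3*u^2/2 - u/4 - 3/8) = 2*(2*u^2 + 7*u - 49)/(4*u^2 + 4*u - 3)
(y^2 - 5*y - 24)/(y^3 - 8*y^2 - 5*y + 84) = (y - 8)/(y^2 - 11*y + 28)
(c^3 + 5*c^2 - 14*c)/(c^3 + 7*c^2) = (c - 2)/c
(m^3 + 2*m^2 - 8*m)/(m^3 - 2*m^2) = (m + 4)/m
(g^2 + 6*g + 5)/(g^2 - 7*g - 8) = (g + 5)/(g - 8)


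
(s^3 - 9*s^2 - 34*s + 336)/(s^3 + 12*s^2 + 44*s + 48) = (s^2 - 15*s + 56)/(s^2 + 6*s + 8)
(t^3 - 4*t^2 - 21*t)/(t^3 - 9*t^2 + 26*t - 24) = t*(t^2 - 4*t - 21)/(t^3 - 9*t^2 + 26*t - 24)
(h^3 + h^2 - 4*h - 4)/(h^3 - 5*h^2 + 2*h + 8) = (h + 2)/(h - 4)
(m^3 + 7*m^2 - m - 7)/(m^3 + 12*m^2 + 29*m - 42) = (m + 1)/(m + 6)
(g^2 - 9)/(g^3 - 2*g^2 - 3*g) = (g + 3)/(g*(g + 1))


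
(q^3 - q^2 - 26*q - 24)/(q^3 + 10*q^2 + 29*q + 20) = (q - 6)/(q + 5)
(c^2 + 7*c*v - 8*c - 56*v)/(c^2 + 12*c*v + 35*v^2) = (c - 8)/(c + 5*v)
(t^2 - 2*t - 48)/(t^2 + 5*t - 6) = (t - 8)/(t - 1)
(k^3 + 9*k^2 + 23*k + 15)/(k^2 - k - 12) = (k^2 + 6*k + 5)/(k - 4)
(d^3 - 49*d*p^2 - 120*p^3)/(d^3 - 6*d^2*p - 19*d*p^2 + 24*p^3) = (-d - 5*p)/(-d + p)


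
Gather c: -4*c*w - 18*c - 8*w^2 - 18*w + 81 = c*(-4*w - 18) - 8*w^2 - 18*w + 81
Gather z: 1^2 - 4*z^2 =1 - 4*z^2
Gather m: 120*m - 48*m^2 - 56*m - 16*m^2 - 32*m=-64*m^2 + 32*m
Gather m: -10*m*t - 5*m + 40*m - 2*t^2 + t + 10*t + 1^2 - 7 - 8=m*(35 - 10*t) - 2*t^2 + 11*t - 14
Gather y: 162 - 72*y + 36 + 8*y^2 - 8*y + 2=8*y^2 - 80*y + 200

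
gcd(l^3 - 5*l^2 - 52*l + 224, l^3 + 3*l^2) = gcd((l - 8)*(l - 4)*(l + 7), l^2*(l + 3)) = 1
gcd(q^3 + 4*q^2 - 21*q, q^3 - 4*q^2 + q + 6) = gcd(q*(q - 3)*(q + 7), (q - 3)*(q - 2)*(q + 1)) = q - 3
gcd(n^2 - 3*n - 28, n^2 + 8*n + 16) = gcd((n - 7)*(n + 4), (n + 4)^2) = n + 4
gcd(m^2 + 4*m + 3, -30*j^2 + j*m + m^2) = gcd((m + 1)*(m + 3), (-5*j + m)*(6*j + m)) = 1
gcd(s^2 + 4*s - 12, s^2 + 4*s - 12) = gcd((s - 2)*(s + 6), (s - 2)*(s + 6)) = s^2 + 4*s - 12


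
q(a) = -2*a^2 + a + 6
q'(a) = 1 - 4*a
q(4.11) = -23.67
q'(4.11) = -15.44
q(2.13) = -0.94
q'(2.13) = -7.52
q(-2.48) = -8.78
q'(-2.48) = 10.92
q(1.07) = 4.78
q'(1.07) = -3.28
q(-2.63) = -10.46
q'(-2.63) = 11.52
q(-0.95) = 3.24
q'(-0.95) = 4.80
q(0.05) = 6.04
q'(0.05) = 0.80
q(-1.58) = -0.57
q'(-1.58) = 7.32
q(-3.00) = -15.00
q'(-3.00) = 13.00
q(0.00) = 6.00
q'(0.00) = 1.00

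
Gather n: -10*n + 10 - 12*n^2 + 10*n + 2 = 12 - 12*n^2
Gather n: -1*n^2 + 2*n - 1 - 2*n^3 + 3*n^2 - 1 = -2*n^3 + 2*n^2 + 2*n - 2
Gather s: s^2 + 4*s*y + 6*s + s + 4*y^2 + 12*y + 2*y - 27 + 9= s^2 + s*(4*y + 7) + 4*y^2 + 14*y - 18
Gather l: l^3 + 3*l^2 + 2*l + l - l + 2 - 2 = l^3 + 3*l^2 + 2*l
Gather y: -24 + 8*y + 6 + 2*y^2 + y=2*y^2 + 9*y - 18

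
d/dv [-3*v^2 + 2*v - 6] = 2 - 6*v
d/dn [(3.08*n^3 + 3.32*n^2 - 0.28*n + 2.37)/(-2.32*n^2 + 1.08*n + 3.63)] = (-7.1456*n^4 + 6.6528*n^3 + 36.4772*n^2 + 35.1*n - 3.576)/(5.3824*n^4 - 5.0112*n^3 - 15.6768*n^2 + 7.8408*n + 13.1769)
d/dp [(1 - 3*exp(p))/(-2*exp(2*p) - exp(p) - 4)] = (-(3*exp(p) - 1)*(4*exp(p) + 1) + 6*exp(2*p) + 3*exp(p) + 12)*exp(p)/(2*exp(2*p) + exp(p) + 4)^2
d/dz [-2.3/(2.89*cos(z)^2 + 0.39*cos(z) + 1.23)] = -(13.294*cos(z) + 0.897)*sin(z)/(2.89*cos(z)^2 + 0.39*cos(z) + 1.23)^2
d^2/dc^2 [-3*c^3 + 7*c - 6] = -18*c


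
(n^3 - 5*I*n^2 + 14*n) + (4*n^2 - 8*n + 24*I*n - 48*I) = n^3 + 4*n^2 - 5*I*n^2 + 6*n + 24*I*n - 48*I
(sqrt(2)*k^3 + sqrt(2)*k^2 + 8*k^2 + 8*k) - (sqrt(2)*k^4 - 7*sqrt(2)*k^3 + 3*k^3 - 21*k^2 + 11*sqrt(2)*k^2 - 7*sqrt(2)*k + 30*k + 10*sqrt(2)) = -sqrt(2)*k^4 - 3*k^3 + 8*sqrt(2)*k^3 - 10*sqrt(2)*k^2 + 29*k^2 - 22*k + 7*sqrt(2)*k - 10*sqrt(2)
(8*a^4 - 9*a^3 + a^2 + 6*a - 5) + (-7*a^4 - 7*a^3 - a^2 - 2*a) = a^4 - 16*a^3 + 4*a - 5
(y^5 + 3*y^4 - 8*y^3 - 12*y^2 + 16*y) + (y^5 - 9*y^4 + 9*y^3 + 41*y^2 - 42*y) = 2*y^5 - 6*y^4 + y^3 + 29*y^2 - 26*y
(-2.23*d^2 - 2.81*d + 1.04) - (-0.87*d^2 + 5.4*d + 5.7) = -1.36*d^2 - 8.21*d - 4.66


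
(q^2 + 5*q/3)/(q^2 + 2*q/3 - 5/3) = q/(q - 1)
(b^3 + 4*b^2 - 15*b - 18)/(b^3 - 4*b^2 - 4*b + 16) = (b^3 + 4*b^2 - 15*b - 18)/(b^3 - 4*b^2 - 4*b + 16)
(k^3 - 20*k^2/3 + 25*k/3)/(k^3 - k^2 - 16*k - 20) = k*(3*k - 5)/(3*(k^2 + 4*k + 4))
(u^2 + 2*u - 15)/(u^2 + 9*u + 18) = (u^2 + 2*u - 15)/(u^2 + 9*u + 18)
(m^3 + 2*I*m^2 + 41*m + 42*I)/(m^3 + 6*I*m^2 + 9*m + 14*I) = (m - 6*I)/(m - 2*I)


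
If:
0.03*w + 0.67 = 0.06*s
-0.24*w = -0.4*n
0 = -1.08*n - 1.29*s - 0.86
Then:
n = -7.08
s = 5.26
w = -11.81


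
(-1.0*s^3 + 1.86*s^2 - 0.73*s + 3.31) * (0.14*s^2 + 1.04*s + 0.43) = -0.14*s^5 - 0.7796*s^4 + 1.4022*s^3 + 0.504*s^2 + 3.1285*s + 1.4233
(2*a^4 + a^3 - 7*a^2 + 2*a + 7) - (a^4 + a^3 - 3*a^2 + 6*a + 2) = a^4 - 4*a^2 - 4*a + 5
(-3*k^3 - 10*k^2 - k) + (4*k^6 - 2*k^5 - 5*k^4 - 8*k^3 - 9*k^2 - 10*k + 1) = 4*k^6 - 2*k^5 - 5*k^4 - 11*k^3 - 19*k^2 - 11*k + 1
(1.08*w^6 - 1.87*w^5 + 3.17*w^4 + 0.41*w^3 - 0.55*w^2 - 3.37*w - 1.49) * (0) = 0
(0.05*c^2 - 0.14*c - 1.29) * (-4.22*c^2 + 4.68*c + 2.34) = -0.211*c^4 + 0.8248*c^3 + 4.9056*c^2 - 6.3648*c - 3.0186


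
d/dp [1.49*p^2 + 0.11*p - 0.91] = 2.98*p + 0.11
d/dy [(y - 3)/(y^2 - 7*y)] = (-y^2 + 6*y - 21)/(y^2*(y^2 - 14*y + 49))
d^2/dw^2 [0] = 0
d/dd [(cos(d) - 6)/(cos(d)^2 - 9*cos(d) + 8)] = (cos(d)^2 - 12*cos(d) + 46)*sin(d)/(cos(d)^2 - 9*cos(d) + 8)^2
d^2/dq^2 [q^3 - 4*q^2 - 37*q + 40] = 6*q - 8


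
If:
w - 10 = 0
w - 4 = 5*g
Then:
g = 6/5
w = 10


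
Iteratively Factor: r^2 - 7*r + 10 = (r - 5)*(r - 2)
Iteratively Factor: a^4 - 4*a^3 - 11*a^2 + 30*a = (a + 3)*(a^3 - 7*a^2 + 10*a) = (a - 5)*(a + 3)*(a^2 - 2*a) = (a - 5)*(a - 2)*(a + 3)*(a)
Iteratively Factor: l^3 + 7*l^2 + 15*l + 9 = (l + 1)*(l^2 + 6*l + 9) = (l + 1)*(l + 3)*(l + 3)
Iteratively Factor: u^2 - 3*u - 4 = (u + 1)*(u - 4)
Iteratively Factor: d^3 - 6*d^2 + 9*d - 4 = (d - 1)*(d^2 - 5*d + 4) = (d - 1)^2*(d - 4)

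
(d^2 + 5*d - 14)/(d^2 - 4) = (d + 7)/(d + 2)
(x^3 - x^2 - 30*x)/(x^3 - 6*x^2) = (x + 5)/x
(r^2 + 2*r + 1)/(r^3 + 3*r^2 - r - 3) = (r + 1)/(r^2 + 2*r - 3)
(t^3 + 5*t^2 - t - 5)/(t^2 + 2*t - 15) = (t^2 - 1)/(t - 3)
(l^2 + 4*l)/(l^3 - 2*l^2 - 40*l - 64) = l/(l^2 - 6*l - 16)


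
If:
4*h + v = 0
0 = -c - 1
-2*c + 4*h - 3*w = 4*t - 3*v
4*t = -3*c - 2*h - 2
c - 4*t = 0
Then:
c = -1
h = 1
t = -1/4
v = -4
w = -5/3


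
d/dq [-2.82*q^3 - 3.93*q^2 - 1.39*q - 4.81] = -8.46*q^2 - 7.86*q - 1.39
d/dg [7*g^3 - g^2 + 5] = g*(21*g - 2)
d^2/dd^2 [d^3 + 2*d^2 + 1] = 6*d + 4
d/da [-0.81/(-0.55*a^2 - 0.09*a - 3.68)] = (-0.891*a - 0.0729)/(0.55*a^2 + 0.09*a + 3.68)^2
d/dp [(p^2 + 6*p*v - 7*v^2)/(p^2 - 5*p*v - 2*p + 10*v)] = (2*(p + 3*v)*(p^2 - 5*p*v - 2*p + 10*v) + (-2*p + 5*v + 2)*(p^2 + 6*p*v - 7*v^2))/(p^2 - 5*p*v - 2*p + 10*v)^2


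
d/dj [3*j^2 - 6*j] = 6*j - 6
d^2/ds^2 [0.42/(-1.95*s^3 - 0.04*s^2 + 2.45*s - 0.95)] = ((4.914*s + 0.0336)*(1.95*s^3 + 0.04*s^2 - 2.45*s + 0.95) - 0.42*(5.85*s^2 + 0.08*s - 2.45)*(11.7*s^2 + 0.16*s - 4.9))/(1.95*s^3 + 0.04*s^2 - 2.45*s + 0.95)^3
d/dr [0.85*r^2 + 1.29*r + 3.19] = 1.7*r + 1.29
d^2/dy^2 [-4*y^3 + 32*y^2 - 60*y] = 64 - 24*y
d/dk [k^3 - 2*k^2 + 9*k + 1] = 3*k^2 - 4*k + 9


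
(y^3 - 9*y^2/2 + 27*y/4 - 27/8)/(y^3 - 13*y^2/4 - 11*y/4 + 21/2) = (8*y^3 - 36*y^2 + 54*y - 27)/(2*(4*y^3 - 13*y^2 - 11*y + 42))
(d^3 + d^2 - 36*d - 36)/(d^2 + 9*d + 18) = (d^2 - 5*d - 6)/(d + 3)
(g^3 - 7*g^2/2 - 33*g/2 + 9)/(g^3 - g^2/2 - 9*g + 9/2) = (g - 6)/(g - 3)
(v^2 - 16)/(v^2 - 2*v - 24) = (v - 4)/(v - 6)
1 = 1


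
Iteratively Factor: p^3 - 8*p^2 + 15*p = (p - 3)*(p^2 - 5*p) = (p - 5)*(p - 3)*(p)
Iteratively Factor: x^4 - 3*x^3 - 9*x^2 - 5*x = (x)*(x^3 - 3*x^2 - 9*x - 5) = x*(x + 1)*(x^2 - 4*x - 5) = x*(x - 5)*(x + 1)*(x + 1)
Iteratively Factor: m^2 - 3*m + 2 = (m - 1)*(m - 2)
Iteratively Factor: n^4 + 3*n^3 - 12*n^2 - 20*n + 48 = (n + 4)*(n^3 - n^2 - 8*n + 12) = (n - 2)*(n + 4)*(n^2 + n - 6) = (n - 2)^2*(n + 4)*(n + 3)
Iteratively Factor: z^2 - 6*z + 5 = (z - 5)*(z - 1)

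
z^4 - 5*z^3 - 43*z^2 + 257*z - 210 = (z - 6)*(z - 5)*(z - 1)*(z + 7)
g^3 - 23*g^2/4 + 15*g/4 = g*(g - 5)*(g - 3/4)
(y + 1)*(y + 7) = y^2 + 8*y + 7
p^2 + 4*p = p*(p + 4)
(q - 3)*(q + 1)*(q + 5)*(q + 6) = q^4 + 9*q^3 + 5*q^2 - 93*q - 90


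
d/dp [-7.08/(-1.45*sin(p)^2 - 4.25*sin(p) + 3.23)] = -(20.532*sin(p) + 30.09)*cos(p)/(1.45*sin(p)^2 + 4.25*sin(p) - 3.23)^2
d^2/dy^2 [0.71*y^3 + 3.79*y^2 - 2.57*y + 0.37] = 4.26*y + 7.58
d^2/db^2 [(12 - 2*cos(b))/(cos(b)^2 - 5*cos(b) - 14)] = 2*(-9*sin(b)^4*cos(b) + 19*sin(b)^4 - 558*sin(b)^2 - 961*cos(b)/2 - 45*cos(3*b) + cos(5*b)/2 - 69)/(sin(b)^2 + 5*cos(b) + 13)^3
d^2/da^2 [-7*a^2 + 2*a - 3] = -14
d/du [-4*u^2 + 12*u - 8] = 12 - 8*u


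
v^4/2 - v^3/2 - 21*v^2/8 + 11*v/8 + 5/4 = (v/2 + 1)*(v - 5/2)*(v - 1)*(v + 1/2)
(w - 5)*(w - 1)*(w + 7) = w^3 + w^2 - 37*w + 35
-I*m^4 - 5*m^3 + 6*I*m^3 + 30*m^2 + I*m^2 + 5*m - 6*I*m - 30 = (m - 6)*(m + 1)*(m - 5*I)*(-I*m + I)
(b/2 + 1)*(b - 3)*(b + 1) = b^3/2 - 7*b/2 - 3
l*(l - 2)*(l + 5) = l^3 + 3*l^2 - 10*l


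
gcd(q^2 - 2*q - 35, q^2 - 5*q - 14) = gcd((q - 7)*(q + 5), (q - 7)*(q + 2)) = q - 7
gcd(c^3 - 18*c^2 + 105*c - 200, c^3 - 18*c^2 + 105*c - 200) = c^3 - 18*c^2 + 105*c - 200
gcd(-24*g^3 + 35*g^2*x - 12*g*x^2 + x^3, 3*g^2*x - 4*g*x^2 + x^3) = 3*g^2 - 4*g*x + x^2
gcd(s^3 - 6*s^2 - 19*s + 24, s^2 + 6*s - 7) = s - 1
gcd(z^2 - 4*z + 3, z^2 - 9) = z - 3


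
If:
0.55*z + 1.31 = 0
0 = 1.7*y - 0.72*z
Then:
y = -1.01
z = -2.38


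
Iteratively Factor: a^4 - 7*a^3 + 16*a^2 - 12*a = (a - 3)*(a^3 - 4*a^2 + 4*a) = (a - 3)*(a - 2)*(a^2 - 2*a) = a*(a - 3)*(a - 2)*(a - 2)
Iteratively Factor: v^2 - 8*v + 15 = (v - 5)*(v - 3)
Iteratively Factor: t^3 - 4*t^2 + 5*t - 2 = (t - 1)*(t^2 - 3*t + 2) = (t - 2)*(t - 1)*(t - 1)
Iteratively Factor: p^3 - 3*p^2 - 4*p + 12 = (p - 2)*(p^2 - p - 6) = (p - 2)*(p + 2)*(p - 3)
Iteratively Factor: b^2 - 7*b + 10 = (b - 5)*(b - 2)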